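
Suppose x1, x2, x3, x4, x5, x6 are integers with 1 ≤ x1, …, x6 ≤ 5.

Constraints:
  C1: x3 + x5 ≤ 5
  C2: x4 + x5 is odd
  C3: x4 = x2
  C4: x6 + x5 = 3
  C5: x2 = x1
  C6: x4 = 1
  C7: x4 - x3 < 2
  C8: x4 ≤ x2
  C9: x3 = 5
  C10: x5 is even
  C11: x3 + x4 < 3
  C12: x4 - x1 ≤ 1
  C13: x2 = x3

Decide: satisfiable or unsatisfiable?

Constraint 6 fixes x4 = 1 and constraint 9 fixes x3 = 5. Constraints 3 and 13 give x4 = x2 = x3, so x4 = x3. But 1 ≠ 5 — contradiction.

Unsatisfiable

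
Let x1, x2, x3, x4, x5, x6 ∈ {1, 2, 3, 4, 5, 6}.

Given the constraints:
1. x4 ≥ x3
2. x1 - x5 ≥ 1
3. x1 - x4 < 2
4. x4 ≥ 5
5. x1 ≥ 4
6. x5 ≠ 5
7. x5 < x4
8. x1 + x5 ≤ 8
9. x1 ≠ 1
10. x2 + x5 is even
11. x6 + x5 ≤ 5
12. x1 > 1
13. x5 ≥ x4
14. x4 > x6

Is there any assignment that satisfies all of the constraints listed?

From constraint 5: x1 ≥ 4. From constraints 4 and 13: x5 ≥ x4 ≥ 5. Hence x1 + x5 ≥ 9. But constraint 8 requires x1 + x5 ≤ 8, and 8 < 9. Contradiction.

Unsatisfiable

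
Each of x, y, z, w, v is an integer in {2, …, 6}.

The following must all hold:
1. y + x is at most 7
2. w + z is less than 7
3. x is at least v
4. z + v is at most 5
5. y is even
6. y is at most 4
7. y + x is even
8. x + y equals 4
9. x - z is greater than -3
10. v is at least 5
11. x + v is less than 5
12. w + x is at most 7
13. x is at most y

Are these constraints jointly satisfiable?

Unsatisfiable

From constraints 3 and 10: x ≥ v and v ≥ 5, so x ≥ 5. From constraints 6 and 13: x ≤ y and y ≤ 4, so x ≤ 4. But 4 < 5, so no value of x works.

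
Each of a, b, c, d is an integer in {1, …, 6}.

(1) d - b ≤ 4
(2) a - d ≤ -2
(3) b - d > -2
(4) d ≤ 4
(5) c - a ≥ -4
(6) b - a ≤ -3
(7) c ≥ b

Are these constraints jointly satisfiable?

Constraints 1, 2, and 6 give b − d ≥ -4, d − a ≥ 2, a − b ≥ 3.
Adding all 3 inequalities: the left sides telescope to 0, and the right sides sum to (-4) + 2 + 3 = 1. So 0 ≥ 1, which is false.

Unsatisfiable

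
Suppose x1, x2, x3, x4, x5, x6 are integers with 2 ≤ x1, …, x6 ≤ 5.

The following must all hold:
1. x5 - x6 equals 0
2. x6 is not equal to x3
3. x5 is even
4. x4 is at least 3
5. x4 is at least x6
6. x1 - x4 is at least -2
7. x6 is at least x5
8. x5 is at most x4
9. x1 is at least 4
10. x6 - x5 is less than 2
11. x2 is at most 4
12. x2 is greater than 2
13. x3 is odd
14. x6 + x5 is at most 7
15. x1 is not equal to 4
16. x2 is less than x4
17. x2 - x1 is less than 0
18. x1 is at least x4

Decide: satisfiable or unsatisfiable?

The assignment x1 = 5, x2 = 3, x3 = 5, x4 = 4, x5 = 2, x6 = 2 works:
  constraint 1 holds since x5 - x6 = 0.
  constraint 6 holds since x1 - x4 = 1.
The rest check out directly.

Satisfiable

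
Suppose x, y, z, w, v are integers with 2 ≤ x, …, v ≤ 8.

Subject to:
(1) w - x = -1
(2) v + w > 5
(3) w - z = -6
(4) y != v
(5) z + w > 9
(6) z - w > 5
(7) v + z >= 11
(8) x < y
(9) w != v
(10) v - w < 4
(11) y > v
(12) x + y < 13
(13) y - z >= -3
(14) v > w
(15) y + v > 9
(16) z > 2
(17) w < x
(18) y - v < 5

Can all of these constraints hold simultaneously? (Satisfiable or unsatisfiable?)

Take x = 3, y = 8, z = 8, w = 2, v = 4. Then constraint 1: w - x = -1; constraint 2: v + w = 6, and every other listed constraint is also met.

Satisfiable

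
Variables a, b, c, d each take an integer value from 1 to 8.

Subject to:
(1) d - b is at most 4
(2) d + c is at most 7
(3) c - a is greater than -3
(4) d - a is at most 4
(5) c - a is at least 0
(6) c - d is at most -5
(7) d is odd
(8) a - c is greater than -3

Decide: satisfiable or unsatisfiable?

Unsatisfiable

Constraints 4, 5, and 6 give a − d ≥ -4, d − c ≥ 5, c − a ≥ 0.
Adding all 3 inequalities: the left sides telescope to 0, and the right sides sum to (-4) + 5 + 0 = 1. So 0 ≥ 1, which is false.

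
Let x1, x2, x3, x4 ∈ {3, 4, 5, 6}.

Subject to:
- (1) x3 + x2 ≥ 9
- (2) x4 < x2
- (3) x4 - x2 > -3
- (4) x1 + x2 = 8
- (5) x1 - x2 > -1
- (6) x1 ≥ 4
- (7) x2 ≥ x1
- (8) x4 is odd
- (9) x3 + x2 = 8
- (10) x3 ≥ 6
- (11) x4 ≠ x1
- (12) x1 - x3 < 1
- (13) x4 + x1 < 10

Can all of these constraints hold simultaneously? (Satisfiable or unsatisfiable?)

From constraint 10: x3 ≥ 6. From constraints 6 and 7: x2 ≥ x1 ≥ 4. Hence x3 + x2 ≥ 10. But constraint 9 requires x3 + x2 = 8, and 8 < 10. Contradiction.

Unsatisfiable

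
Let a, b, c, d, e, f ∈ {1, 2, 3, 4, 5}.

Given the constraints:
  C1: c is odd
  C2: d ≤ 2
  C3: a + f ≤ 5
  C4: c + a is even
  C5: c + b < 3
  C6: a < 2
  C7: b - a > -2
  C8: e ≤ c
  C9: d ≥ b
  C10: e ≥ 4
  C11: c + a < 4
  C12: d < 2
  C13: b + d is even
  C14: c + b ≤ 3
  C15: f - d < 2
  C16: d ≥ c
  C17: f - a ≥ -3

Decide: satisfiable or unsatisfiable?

From constraints 8 and 10: c ≥ e and e ≥ 4, so c ≥ 4. From constraints 2 and 16: c ≤ d and d ≤ 2, so c ≤ 2. But 2 < 4, so no value of c works.

Unsatisfiable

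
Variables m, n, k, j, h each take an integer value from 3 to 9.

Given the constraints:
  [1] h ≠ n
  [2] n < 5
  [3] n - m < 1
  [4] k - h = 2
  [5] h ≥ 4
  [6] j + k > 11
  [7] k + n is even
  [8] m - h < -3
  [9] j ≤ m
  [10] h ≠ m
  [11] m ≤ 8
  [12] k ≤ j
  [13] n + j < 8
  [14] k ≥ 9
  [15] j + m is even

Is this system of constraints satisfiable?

Unsatisfiable

From constraints 12 and 14: j ≥ k and k ≥ 9, so j ≥ 9. From constraints 9 and 11: j ≤ m and m ≤ 8, so j ≤ 8. But 8 < 9, so no value of j works.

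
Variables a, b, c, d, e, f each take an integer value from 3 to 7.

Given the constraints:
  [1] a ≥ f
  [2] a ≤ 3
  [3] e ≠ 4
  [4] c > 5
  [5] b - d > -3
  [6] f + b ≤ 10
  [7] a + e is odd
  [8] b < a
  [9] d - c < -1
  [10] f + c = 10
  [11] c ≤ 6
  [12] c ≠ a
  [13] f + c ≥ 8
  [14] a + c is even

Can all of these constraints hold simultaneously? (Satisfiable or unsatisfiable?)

From constraints 1 and 2: f ≤ a ≤ 3. From constraint 11: c ≤ 6. Hence f + c ≤ 9. But constraint 10 requires f + c = 10, and 10 > 9. Contradiction.

Unsatisfiable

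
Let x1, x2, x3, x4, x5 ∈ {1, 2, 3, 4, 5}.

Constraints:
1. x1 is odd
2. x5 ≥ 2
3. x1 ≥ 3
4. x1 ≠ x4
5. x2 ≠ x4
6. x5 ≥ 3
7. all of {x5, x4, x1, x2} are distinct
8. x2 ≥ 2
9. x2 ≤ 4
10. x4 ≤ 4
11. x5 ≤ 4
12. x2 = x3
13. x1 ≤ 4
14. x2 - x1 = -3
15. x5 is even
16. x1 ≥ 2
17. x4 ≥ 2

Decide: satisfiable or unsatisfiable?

Unsatisfiable

Constraints 2, 8, 9, 10, 11, 13, 16, and 17 confine each of x5, x4, x1, x2 to the 3 values {2, …, 4}.
Constraint 7 requires all 4 of them to be distinct, but only 3 values are available — impossible by the pigeonhole principle.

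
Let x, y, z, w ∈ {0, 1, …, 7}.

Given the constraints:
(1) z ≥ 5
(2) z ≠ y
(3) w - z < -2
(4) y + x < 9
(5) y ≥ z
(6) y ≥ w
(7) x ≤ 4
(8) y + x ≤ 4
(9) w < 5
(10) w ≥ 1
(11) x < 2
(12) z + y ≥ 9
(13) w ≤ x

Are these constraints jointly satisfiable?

Unsatisfiable

From constraints 1 and 5: y ≥ z ≥ 5. From constraints 10 and 13: x ≥ w ≥ 1. Hence y + x ≥ 6. But constraint 8 requires y + x ≤ 4, and 4 < 6. Contradiction.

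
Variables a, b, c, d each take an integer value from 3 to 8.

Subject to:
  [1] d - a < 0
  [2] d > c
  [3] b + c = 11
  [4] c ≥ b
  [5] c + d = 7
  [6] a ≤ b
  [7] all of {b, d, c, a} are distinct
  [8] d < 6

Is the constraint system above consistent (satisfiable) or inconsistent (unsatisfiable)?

Constraints 1, 2, 4, and 6 give b ≤ c, c < d, d < a, a ≤ b. Chaining: b ≤ c < d < a ≤ b, which forces b < b — impossible.

Unsatisfiable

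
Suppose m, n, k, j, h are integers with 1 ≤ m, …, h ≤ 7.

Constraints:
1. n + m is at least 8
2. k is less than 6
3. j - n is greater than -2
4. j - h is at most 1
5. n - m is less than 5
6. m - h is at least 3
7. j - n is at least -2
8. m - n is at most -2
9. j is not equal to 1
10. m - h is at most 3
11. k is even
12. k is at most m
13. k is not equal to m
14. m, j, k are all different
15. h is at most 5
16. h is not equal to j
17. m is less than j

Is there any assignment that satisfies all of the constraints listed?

Unsatisfiable

Constraints 4, 6, 7, and 8 give j − n ≥ -2, n − m ≥ 2, m − h ≥ 3, h − j ≥ -1.
Adding all 4 inequalities: the left sides telescope to 0, and the right sides sum to (-2) + 2 + 3 + (-1) = 2. So 0 ≥ 2, which is false.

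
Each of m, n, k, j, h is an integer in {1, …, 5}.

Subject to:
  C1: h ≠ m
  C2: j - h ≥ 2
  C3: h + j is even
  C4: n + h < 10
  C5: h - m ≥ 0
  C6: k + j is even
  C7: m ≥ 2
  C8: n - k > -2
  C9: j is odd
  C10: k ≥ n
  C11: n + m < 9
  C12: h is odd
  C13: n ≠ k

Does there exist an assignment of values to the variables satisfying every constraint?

Satisfiable

Try m = 2, n = 4, k = 5, j = 5, h = 3.
Check constraint 2: j - h = 2; constraint 4: n + h = 7. The remaining constraints are straightforward to verify.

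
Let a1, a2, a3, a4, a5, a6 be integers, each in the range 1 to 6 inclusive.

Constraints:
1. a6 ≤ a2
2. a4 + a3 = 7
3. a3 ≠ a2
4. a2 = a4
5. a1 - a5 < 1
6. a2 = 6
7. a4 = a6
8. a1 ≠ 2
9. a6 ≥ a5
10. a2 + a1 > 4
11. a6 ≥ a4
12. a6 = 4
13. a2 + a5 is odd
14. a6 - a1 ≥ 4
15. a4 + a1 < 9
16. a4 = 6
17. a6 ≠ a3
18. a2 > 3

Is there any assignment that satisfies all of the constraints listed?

Constraint 6 fixes a2 = 6 and constraint 12 fixes a6 = 4. Constraints 4 and 7 give a2 = a4 = a6, so a2 = a6. But 6 ≠ 4 — contradiction.

Unsatisfiable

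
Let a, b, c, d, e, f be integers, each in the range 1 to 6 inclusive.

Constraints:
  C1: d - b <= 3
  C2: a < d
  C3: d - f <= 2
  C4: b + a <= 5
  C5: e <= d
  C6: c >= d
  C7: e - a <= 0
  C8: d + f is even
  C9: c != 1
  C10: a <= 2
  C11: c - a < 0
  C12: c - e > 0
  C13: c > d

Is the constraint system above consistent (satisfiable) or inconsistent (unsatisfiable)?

Unsatisfiable

Constraints 2, 11, and 13 give c < a, a < d, d < c. Chaining: c < a < d < c, which forces c < c — impossible.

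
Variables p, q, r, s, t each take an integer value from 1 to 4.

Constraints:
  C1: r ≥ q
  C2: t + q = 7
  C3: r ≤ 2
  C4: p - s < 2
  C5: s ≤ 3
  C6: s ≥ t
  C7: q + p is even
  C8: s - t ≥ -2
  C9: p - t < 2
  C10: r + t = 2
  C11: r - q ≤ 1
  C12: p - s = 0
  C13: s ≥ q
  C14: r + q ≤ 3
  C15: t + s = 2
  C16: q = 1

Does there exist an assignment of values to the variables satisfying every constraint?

Unsatisfiable

From constraints 5 and 6: t ≤ s ≤ 3. From constraints 1 and 3: q ≤ r ≤ 2. Hence t + q ≤ 5. But constraint 2 requires t + q = 7, and 7 > 5. Contradiction.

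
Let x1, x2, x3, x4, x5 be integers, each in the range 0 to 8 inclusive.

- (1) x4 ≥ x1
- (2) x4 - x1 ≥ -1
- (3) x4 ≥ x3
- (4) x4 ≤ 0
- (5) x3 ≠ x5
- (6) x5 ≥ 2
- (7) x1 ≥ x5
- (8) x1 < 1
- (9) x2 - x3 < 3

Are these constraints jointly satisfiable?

From constraints 6 and 7: x1 ≥ x5 and x5 ≥ 2, so x1 ≥ 2. From constraint 8: x1 ≤ 0. But 0 < 2, so no value of x1 works.

Unsatisfiable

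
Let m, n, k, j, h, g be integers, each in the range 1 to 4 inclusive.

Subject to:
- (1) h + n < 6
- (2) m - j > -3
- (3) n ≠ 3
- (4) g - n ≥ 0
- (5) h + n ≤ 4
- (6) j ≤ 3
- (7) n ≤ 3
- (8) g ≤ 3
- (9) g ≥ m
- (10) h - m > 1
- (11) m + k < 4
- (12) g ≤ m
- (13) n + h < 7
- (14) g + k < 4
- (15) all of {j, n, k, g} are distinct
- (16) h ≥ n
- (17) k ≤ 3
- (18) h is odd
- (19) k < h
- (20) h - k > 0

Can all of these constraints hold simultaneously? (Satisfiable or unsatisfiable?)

Unsatisfiable

Constraints 6, 7, 8, and 17 confine each of j, n, k, g to the 3 values {1, …, 3} (the domain already gives each ≥ 1).
Constraint 15 requires all 4 of them to be distinct, but only 3 values are available — impossible by the pigeonhole principle.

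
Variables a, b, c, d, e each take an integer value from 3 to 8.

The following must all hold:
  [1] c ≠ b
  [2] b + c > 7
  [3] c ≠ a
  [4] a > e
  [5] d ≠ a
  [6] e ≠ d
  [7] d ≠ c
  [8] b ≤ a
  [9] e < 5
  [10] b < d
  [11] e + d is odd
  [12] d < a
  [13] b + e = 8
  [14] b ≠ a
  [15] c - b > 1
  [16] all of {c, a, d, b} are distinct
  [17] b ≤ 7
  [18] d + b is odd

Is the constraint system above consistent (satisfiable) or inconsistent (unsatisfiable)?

The assignment a = 7, b = 4, c = 6, d = 5, e = 4 works:
  constraint 2 holds since b + c = 10.
  constraint 13 holds since b + e = 8.
The rest check out directly.

Satisfiable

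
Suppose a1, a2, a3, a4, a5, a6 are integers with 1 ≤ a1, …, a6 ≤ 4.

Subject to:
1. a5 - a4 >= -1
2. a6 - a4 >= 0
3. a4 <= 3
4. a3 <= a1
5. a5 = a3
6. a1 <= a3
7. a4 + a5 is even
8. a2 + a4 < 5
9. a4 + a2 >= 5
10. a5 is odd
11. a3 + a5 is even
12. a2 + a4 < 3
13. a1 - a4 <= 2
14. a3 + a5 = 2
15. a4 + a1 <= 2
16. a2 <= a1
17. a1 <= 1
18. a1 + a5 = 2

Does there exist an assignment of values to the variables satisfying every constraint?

Unsatisfiable

From constraint 3: a4 ≤ 3. From constraints 16 and 17: a2 ≤ a1 ≤ 1. Hence a4 + a2 ≤ 4. But constraint 9 requires a4 + a2 ≥ 5, and 5 > 4. Contradiction.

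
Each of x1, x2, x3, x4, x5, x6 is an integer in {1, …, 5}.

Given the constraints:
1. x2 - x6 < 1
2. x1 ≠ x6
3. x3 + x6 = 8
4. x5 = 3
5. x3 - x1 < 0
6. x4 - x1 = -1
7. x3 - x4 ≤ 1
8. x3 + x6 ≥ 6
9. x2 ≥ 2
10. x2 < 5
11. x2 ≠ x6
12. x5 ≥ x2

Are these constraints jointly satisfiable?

Satisfiable

The assignment x1 = 5, x2 = 3, x3 = 4, x4 = 4, x5 = 3, x6 = 4 works:
  constraint 1 holds since x2 - x6 = -1.
  constraint 3 holds since x3 + x6 = 8.
The rest check out directly.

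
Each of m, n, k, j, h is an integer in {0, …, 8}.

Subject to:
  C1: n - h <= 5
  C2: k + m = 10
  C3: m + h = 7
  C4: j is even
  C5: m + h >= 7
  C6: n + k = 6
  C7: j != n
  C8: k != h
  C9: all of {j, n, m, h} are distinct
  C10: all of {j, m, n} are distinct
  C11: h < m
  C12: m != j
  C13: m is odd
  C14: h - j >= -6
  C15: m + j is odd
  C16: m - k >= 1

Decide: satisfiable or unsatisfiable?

Take m = 7, n = 3, k = 3, j = 4, h = 0. Then constraint 1: n - h = 3; constraint 2: k + m = 10; constraint 3: m + h = 7, and every other listed constraint is also met.

Satisfiable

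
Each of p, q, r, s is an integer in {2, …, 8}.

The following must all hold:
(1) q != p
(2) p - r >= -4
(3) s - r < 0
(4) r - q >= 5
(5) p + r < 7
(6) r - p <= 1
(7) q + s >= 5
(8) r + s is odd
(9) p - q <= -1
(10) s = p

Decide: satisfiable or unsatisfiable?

Constraints 2, 4, and 9 give r − q ≥ 5, q − p ≥ 1, p − r ≥ -4.
Adding all 3 inequalities: the left sides telescope to 0, and the right sides sum to 5 + 1 + (-4) = 2. So 0 ≥ 2, which is false.

Unsatisfiable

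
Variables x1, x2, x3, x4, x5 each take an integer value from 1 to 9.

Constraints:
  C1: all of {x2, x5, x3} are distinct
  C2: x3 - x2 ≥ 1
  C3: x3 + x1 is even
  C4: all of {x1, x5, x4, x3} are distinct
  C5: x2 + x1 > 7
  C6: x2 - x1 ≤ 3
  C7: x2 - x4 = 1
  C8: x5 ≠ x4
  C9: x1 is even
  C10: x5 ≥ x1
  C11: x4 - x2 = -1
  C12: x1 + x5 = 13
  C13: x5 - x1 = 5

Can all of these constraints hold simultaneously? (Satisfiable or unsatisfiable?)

Satisfiable

The assignment x1 = 4, x2 = 4, x3 = 6, x4 = 3, x5 = 9 works:
  constraint 2 holds since x3 - x2 = 2.
  constraint 5 holds since x2 + x1 = 8.
  constraint 6 holds since x2 - x1 = 0.
The rest check out directly.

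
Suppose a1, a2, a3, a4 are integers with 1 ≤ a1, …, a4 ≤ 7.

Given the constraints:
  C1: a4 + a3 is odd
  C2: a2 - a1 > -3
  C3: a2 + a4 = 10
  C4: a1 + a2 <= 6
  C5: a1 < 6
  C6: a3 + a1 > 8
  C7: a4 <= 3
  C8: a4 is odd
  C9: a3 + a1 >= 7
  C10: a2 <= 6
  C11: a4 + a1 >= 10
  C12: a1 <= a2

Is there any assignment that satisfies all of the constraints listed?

Unsatisfiable

From constraint 7: a4 ≤ 3. From constraints 10 and 12: a1 ≤ a2 ≤ 6. Hence a4 + a1 ≤ 9. But constraint 11 requires a4 + a1 ≥ 10, and 10 > 9. Contradiction.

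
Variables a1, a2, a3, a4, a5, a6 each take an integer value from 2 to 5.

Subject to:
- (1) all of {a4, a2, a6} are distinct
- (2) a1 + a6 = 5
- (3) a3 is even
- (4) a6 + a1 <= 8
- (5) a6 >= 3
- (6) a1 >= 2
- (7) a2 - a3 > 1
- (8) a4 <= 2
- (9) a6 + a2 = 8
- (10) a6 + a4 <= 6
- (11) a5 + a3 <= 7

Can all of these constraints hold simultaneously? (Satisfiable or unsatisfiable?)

One satisfying assignment is a1 = 2, a2 = 5, a3 = 2, a4 = 2, a5 = 5, a6 = 3.
For the less obvious constraints — constraint 2: a1 + a6 = 5; constraint 4: a6 + a1 = 5; constraint 7: a2 - a3 = 3 — and the others hold by inspection.

Satisfiable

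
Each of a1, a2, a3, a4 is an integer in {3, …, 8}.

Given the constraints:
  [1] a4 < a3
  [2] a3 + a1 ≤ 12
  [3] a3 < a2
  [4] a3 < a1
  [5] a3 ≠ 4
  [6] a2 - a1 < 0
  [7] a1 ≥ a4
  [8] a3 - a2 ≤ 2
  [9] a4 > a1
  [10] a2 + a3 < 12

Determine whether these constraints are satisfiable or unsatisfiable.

Constraints 1, 3, 6, and 9 give a1 < a4, a4 < a3, a3 < a2, a2 < a1. Chaining: a1 < a4 < a3 < a2 < a1, which forces a1 < a1 — impossible.

Unsatisfiable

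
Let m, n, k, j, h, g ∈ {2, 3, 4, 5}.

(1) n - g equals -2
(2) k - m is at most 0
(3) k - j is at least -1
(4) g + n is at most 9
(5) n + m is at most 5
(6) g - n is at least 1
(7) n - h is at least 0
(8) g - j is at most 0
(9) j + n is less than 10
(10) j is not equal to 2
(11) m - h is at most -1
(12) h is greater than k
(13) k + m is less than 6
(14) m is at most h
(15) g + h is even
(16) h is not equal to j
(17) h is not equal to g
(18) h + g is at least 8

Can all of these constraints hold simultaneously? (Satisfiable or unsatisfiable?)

Constraints 2, 3, 6, 7, 8, and 11 give j − g ≥ 0, g − n ≥ 1, n − h ≥ 0, h − m ≥ 1, m − k ≥ 0, k − j ≥ -1.
Adding all 6 inequalities: the left sides telescope to 0, and the right sides sum to 0 + 1 + 0 + 1 + 0 + (-1) = 1. So 0 ≥ 1, which is false.

Unsatisfiable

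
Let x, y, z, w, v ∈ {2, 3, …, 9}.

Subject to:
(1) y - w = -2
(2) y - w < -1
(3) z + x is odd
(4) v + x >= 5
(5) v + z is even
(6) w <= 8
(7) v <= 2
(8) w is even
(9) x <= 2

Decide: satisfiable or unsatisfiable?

Unsatisfiable

From constraint 7: v ≤ 2. From constraint 9: x ≤ 2. Hence v + x ≤ 4. But constraint 4 requires v + x ≥ 5, and 5 > 4. Contradiction.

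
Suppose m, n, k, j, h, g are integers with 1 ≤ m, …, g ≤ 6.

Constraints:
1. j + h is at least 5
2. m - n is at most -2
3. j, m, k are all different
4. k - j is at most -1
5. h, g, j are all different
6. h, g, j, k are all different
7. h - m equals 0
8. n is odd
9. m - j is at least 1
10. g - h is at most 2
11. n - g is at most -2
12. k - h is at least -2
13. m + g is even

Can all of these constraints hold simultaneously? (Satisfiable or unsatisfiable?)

Unsatisfiable

Constraints 2, 4, 9, 10, 11, and 12 give m − j ≥ 1, j − k ≥ 1, k − h ≥ -2, h − g ≥ -2, g − n ≥ 2, n − m ≥ 2.
Adding all 6 inequalities: the left sides telescope to 0, and the right sides sum to 1 + 1 + (-2) + (-2) + 2 + 2 = 2. So 0 ≥ 2, which is false.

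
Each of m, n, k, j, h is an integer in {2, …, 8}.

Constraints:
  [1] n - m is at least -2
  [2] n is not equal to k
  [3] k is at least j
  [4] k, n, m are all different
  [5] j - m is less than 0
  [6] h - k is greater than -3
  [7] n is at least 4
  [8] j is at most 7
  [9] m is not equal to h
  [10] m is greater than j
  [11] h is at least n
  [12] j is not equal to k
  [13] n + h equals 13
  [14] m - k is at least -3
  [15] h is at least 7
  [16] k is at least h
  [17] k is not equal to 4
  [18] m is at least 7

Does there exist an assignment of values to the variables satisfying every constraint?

Satisfiable

Try m = 7, n = 5, k = 8, j = 6, h = 8.
Check constraint 1: n - m = -2; constraint 5: j - m = -1; constraint 6: h - k = 0. The remaining constraints are straightforward to verify.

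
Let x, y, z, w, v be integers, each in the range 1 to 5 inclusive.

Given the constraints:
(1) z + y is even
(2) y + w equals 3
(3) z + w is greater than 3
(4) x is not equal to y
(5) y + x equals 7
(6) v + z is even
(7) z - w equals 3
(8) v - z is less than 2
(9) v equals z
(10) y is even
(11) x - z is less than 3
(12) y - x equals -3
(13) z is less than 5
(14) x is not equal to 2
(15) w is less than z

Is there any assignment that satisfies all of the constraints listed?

The assignment x = 5, y = 2, z = 4, w = 1, v = 4 works:
  constraint 2 holds since y + w = 3.
  constraint 3 holds since z + w = 5.
  constraint 5 holds since y + x = 7.
The rest check out directly.

Satisfiable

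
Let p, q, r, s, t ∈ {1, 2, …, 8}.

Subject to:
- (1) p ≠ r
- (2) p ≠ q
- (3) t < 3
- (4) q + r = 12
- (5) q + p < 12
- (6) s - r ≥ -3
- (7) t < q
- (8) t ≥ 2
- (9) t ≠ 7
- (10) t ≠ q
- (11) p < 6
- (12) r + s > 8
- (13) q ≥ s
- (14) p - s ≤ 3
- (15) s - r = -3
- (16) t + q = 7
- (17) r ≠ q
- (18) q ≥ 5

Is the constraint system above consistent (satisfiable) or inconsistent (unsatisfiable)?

Setting (p, q, r, s, t) = (4, 5, 7, 4, 2) satisfies everything: constraint 4: q + r = 12; constraint 5: q + p = 9, and the others follow.

Satisfiable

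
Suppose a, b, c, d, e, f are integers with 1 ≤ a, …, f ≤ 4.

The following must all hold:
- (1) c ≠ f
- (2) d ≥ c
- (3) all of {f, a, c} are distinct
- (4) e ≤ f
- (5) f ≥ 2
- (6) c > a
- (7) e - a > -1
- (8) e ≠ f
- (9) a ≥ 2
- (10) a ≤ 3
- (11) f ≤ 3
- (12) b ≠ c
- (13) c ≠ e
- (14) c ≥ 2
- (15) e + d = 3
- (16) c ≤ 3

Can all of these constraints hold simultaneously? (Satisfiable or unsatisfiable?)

Constraints 5, 9, 10, 11, 14, and 16 confine each of f, a, c to the 2 values {2, 3}.
Constraint 3 requires all 3 of them to be distinct, but only 2 values are available — impossible by the pigeonhole principle.

Unsatisfiable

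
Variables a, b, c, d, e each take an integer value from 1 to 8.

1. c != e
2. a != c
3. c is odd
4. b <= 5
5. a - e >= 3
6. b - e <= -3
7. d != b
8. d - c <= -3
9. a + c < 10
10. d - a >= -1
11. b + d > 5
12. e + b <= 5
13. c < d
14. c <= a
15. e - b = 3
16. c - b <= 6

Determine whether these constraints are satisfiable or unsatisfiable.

Constraints 5, 6, 8, 10, and 16 give a − e ≥ 3, e − b ≥ 3, b − c ≥ -6, c − d ≥ 3, d − a ≥ -1.
Adding all 5 inequalities: the left sides telescope to 0, and the right sides sum to 3 + 3 + (-6) + 3 + (-1) = 2. So 0 ≥ 2, which is false.

Unsatisfiable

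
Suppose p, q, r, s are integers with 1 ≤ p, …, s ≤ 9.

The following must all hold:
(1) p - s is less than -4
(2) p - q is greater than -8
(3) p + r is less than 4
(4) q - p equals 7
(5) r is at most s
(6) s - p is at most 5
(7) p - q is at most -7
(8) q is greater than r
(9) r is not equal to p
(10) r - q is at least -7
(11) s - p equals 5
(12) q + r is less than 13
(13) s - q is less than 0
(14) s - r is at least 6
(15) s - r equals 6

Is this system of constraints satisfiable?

Constraints 6, 7, 10, and 14 give q − p ≥ 7, p − s ≥ -5, s − r ≥ 6, r − q ≥ -7.
Adding all 4 inequalities: the left sides telescope to 0, and the right sides sum to 7 + (-5) + 6 + (-7) = 1. So 0 ≥ 1, which is false.

Unsatisfiable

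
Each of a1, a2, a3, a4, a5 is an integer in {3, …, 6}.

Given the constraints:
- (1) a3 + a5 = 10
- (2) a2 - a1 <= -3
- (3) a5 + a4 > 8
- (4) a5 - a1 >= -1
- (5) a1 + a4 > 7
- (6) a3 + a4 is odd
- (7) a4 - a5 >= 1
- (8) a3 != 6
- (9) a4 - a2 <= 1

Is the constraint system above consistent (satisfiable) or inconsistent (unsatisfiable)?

Unsatisfiable

Constraints 2, 4, 7, and 9 give a2 − a4 ≥ -1, a4 − a5 ≥ 1, a5 − a1 ≥ -1, a1 − a2 ≥ 3.
Adding all 4 inequalities: the left sides telescope to 0, and the right sides sum to (-1) + 1 + (-1) + 3 = 2. So 0 ≥ 2, which is false.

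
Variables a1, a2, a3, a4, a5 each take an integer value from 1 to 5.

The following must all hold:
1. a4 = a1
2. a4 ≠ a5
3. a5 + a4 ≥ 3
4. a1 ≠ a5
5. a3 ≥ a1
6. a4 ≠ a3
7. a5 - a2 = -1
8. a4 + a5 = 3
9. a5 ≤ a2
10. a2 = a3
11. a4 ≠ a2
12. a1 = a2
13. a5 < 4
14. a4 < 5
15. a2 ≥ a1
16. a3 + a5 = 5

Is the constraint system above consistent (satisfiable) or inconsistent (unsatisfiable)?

Unsatisfiable

From constraints 1, 10, and 12, a4 = a1 = a2 = a3, so a4 = a3. But constraint 6 says a4 ≠ a3. Contradiction.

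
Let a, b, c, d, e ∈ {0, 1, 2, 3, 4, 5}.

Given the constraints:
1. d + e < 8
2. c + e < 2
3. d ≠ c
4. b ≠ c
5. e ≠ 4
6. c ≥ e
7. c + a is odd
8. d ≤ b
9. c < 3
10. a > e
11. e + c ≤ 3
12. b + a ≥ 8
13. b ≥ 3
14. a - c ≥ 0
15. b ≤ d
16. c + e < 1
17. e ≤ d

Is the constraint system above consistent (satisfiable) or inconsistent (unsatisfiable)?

Satisfiable

Try a = 3, b = 5, c = 0, d = 5, e = 0.
Check constraint 1: d + e = 5; constraint 2: c + e = 0; constraint 11: e + c = 0. The remaining constraints are straightforward to verify.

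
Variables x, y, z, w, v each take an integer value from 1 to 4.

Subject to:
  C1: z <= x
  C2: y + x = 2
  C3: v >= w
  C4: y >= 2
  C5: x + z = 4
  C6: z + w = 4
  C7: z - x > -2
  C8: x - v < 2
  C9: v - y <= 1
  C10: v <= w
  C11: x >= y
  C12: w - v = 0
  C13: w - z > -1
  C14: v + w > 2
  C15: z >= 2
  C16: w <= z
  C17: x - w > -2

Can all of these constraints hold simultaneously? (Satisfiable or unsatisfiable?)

Unsatisfiable

From constraint 4: y ≥ 2. From constraints 1 and 15: x ≥ z ≥ 2. Hence y + x ≥ 4. But constraint 2 requires y + x = 2, and 2 < 4. Contradiction.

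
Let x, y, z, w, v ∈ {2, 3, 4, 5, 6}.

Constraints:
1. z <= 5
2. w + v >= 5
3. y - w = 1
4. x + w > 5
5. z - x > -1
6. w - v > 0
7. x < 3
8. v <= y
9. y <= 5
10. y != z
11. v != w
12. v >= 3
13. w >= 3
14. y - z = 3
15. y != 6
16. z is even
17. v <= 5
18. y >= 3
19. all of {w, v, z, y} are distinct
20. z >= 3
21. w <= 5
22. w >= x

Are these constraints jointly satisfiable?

Unsatisfiable

Constraints 1, 9, 12, 13, 17, 18, 20, and 21 confine each of w, v, z, y to the 3 values {3, …, 5}.
Constraint 19 requires all 4 of them to be distinct, but only 3 values are available — impossible by the pigeonhole principle.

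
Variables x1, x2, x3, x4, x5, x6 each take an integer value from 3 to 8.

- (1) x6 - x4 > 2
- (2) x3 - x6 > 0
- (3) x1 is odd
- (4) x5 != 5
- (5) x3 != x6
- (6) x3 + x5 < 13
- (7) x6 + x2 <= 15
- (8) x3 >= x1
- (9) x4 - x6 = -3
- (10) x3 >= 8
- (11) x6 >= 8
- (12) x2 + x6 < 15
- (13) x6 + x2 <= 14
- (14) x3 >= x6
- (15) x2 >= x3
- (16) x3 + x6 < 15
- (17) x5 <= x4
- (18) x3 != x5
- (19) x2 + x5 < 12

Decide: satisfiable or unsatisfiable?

From constraint 11: x6 ≥ 8. From constraints 10 and 15: x2 ≥ x3 ≥ 8. Hence x6 + x2 ≥ 16. But constraint 7 requires x6 + x2 ≤ 15, and 15 < 16. Contradiction.

Unsatisfiable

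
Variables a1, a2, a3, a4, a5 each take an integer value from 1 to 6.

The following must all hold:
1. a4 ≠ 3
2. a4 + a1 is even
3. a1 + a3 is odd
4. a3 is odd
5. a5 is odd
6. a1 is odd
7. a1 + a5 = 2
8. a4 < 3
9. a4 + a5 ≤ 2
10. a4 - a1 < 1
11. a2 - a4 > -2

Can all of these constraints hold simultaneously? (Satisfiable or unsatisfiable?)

Constraint 6 makes a1 odd and constraint 4 makes a3 odd, so a1 + a3 must be even. Constraint 3 says a1 + a3 is odd — contradiction.

Unsatisfiable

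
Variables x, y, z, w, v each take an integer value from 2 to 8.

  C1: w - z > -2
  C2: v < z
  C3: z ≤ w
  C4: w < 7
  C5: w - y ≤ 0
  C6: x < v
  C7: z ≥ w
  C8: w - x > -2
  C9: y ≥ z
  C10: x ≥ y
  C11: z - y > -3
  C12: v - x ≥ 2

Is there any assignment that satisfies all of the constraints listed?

Constraints 2, 3, 5, 6, and 10 give y ≤ x, x < v, v < z, z ≤ w, w ≤ y. Chaining: y ≤ x < v < z ≤ w ≤ y, which forces y < y — impossible.

Unsatisfiable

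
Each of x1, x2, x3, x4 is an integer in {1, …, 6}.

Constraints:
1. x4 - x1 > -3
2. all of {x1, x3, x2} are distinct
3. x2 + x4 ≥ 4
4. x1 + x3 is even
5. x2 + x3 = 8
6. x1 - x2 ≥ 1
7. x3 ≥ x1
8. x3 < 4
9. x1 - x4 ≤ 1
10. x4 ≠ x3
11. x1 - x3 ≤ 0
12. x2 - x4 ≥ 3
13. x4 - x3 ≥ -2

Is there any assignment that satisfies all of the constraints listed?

Constraints 6, 11, 12, and 13 give x4 − x3 ≥ -2, x3 − x1 ≥ 0, x1 − x2 ≥ 1, x2 − x4 ≥ 3.
Adding all 4 inequalities: the left sides telescope to 0, and the right sides sum to (-2) + 0 + 1 + 3 = 2. So 0 ≥ 2, which is false.

Unsatisfiable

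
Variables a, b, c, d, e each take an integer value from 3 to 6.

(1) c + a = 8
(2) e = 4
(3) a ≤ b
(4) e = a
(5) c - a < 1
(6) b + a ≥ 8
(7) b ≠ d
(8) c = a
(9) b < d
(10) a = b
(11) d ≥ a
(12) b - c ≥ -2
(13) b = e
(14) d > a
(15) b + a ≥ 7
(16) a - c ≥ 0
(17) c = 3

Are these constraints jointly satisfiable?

Constraint 17 fixes c = 3 and constraint 2 fixes e = 4. Constraints 8, 10, and 13 give c = a = b = e, so c = e. But 3 ≠ 4 — contradiction.

Unsatisfiable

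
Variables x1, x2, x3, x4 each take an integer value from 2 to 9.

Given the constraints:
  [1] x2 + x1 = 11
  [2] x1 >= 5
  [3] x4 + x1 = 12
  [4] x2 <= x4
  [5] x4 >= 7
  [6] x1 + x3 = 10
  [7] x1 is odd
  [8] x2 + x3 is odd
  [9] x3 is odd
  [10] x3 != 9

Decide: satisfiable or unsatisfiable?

Setting (x1, x2, x3, x4) = (5, 6, 5, 7) satisfies everything: constraint 1: x2 + x1 = 11; constraint 3: x4 + x1 = 12; constraint 6: x1 + x3 = 10, and the others follow.

Satisfiable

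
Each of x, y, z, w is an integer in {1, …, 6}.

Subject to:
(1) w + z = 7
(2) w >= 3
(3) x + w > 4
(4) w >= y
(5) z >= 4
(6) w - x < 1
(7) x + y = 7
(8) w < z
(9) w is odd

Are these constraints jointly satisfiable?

Take x = 4, y = 3, z = 4, w = 3. Then constraint 1: w + z = 7; constraint 3: x + w = 7, and every other listed constraint is also met.

Satisfiable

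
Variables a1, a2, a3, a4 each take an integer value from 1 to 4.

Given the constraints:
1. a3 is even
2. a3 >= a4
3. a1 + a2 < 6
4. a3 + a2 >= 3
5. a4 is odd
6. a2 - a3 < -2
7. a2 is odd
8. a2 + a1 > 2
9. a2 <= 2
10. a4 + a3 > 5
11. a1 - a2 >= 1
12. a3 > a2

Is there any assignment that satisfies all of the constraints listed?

One satisfying assignment is a1 = 3, a2 = 1, a3 = 4, a4 = 3.
For the less obvious constraints — constraint 3: a1 + a2 = 4; constraint 4: a3 + a2 = 5 — and the others hold by inspection.

Satisfiable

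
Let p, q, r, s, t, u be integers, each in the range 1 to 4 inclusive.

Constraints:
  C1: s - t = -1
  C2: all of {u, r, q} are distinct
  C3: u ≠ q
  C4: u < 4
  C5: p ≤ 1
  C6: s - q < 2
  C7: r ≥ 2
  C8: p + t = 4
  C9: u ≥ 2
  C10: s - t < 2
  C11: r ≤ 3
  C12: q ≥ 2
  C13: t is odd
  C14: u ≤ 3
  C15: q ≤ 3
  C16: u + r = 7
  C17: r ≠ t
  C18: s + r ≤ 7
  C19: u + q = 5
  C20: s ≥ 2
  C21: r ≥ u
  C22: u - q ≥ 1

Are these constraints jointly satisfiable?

Unsatisfiable

Constraints 7, 9, 11, 12, 14, and 15 confine each of u, r, q to the 2 values {2, 3}.
Constraint 2 requires all 3 of them to be distinct, but only 2 values are available — impossible by the pigeonhole principle.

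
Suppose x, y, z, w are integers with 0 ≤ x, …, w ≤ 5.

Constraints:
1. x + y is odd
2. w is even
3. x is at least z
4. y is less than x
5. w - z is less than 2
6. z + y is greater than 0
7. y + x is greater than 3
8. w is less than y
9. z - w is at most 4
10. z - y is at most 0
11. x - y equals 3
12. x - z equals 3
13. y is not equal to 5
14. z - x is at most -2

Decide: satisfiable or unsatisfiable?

Try x = 4, y = 1, z = 1, w = 0.
Check constraint 5: w - z = -1; constraint 6: z + y = 2; constraint 7: y + x = 5. The remaining constraints are straightforward to verify.

Satisfiable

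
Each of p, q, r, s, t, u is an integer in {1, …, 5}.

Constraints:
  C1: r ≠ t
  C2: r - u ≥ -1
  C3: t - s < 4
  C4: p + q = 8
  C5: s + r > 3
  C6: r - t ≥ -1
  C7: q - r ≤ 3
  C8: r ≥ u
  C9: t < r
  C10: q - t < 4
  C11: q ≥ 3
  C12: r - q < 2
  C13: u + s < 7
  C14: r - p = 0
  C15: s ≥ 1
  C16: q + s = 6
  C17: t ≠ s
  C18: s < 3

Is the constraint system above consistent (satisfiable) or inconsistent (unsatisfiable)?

Setting (p, q, r, s, t, u) = (4, 4, 4, 2, 3, 4) satisfies everything: constraint 2: r - u = 0; constraint 3: t - s = 1, and the others follow.

Satisfiable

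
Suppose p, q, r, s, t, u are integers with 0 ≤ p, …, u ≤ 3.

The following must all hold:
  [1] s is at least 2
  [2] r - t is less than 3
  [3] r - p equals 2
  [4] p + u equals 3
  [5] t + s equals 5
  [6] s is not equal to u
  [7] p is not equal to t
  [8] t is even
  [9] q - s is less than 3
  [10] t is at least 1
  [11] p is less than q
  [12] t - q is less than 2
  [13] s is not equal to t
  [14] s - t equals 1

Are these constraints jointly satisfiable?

Satisfiable

Setting (p, q, r, s, t, u) = (1, 3, 3, 3, 2, 2) satisfies everything: constraint 2: r - t = 1; constraint 3: r - p = 2, and the others follow.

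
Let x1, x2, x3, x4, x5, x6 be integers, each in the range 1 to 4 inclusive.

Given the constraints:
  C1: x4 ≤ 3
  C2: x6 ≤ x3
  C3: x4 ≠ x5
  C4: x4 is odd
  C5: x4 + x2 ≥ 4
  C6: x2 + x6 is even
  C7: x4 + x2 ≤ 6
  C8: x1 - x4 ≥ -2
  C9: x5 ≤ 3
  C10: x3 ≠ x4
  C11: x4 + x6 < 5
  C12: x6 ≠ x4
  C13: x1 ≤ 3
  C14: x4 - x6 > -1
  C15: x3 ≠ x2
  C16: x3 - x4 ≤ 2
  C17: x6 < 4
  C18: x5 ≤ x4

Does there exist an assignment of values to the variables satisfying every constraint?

The assignment x1 = 3, x2 = 1, x3 = 2, x4 = 3, x5 = 1, x6 = 1 works:
  constraint 5 holds since x4 + x2 = 4.
  constraint 7 holds since x4 + x2 = 4.
  constraint 8 holds since x1 - x4 = 0.
The rest check out directly.

Satisfiable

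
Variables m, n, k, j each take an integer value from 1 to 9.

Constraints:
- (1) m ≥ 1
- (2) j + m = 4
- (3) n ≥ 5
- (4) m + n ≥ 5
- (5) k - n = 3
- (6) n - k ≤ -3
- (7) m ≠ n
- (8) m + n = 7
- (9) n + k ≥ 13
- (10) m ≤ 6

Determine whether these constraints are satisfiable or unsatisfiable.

Satisfiable

Setting (m, n, k, j) = (1, 6, 9, 3) satisfies everything: constraint 2: j + m = 4; constraint 4: m + n = 7; constraint 5: k - n = 3, and the others follow.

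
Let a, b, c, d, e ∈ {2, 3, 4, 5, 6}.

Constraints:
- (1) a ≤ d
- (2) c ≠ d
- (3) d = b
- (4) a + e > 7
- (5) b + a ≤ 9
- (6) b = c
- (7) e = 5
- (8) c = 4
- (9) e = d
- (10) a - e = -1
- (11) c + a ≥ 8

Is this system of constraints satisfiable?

Unsatisfiable

Constraint 7 fixes e = 5 and constraint 8 fixes c = 4. Constraints 3, 6, and 9 give e = d = b = c, so e = c. But 5 ≠ 4 — contradiction.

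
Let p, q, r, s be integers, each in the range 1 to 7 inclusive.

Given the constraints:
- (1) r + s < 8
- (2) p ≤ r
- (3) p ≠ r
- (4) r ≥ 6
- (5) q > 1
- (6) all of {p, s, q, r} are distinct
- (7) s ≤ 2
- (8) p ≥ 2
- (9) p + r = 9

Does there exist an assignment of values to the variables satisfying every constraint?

Setting (p, q, r, s) = (3, 7, 6, 1) satisfies everything: constraint 1: r + s = 7; constraint 9: p + r = 9, and the others follow.

Satisfiable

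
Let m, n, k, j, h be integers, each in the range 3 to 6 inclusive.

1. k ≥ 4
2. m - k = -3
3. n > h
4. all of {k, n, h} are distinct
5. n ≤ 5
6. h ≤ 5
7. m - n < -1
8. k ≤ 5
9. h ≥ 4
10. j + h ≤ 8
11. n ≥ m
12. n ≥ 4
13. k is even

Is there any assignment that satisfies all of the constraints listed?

Unsatisfiable

Constraints 1, 5, 6, 8, 9, and 12 confine each of k, n, h to the 2 values {4, 5}.
Constraint 4 requires all 3 of them to be distinct, but only 2 values are available — impossible by the pigeonhole principle.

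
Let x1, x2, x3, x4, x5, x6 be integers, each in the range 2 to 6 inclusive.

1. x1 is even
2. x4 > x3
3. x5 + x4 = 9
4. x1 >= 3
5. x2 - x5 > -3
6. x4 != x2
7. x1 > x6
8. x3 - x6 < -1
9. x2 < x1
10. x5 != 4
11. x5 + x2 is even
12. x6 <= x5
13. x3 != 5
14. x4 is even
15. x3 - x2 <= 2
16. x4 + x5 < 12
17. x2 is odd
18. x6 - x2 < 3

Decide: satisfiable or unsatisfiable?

Satisfiable

Setting (x1, x2, x3, x4, x5, x6) = (6, 3, 2, 4, 5, 5) satisfies everything: constraint 3: x5 + x4 = 9; constraint 5: x2 - x5 = -2; constraint 8: x3 - x6 = -3, and the others follow.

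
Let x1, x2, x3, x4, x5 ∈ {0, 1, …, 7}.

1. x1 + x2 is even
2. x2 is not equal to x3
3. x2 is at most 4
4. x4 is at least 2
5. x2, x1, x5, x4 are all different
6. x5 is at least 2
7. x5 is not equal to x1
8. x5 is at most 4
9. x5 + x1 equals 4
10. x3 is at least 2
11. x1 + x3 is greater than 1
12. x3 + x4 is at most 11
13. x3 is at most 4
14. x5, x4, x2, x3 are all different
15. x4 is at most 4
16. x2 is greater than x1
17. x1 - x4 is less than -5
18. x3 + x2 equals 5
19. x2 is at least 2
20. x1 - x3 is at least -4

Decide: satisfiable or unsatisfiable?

Constraints 3, 4, 6, 8, 10, 13, 15, and 19 confine each of x5, x4, x2, x3 to the 3 values {2, …, 4}.
Constraint 14 requires all 4 of them to be distinct, but only 3 values are available — impossible by the pigeonhole principle.

Unsatisfiable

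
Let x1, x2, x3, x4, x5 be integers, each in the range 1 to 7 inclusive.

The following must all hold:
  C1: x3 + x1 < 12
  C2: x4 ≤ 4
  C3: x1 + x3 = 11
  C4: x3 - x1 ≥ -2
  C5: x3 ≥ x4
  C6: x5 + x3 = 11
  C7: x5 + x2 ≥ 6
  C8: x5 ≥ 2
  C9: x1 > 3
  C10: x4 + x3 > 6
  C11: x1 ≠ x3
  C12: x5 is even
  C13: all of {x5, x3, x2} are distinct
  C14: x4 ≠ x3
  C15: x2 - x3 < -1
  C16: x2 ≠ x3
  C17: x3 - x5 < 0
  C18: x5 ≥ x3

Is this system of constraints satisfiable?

One satisfying assignment is x1 = 6, x2 = 1, x3 = 5, x4 = 2, x5 = 6.
For the less obvious constraints — constraint 1: x3 + x1 = 11; constraint 3: x1 + x3 = 11 — and the others hold by inspection.

Satisfiable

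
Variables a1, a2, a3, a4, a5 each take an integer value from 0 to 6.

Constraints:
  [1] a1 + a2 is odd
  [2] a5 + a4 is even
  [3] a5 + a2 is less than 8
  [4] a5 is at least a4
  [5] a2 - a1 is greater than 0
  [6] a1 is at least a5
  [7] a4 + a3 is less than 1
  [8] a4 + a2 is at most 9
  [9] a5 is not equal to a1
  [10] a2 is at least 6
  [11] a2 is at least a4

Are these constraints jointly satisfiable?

Satisfiable

Setting (a1, a2, a3, a4, a5) = (5, 6, 0, 0, 0) satisfies everything: constraint 3: a5 + a2 = 6; constraint 5: a2 - a1 = 1; constraint 7: a4 + a3 = 0, and the others follow.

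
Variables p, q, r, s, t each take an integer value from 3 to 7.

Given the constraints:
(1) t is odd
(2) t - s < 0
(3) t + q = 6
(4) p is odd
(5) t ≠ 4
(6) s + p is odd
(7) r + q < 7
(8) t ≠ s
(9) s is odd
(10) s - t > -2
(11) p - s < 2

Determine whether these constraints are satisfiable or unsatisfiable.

Constraint 9 makes s odd and constraint 4 makes p odd, so s + p must be even. Constraint 6 says s + p is odd — contradiction.

Unsatisfiable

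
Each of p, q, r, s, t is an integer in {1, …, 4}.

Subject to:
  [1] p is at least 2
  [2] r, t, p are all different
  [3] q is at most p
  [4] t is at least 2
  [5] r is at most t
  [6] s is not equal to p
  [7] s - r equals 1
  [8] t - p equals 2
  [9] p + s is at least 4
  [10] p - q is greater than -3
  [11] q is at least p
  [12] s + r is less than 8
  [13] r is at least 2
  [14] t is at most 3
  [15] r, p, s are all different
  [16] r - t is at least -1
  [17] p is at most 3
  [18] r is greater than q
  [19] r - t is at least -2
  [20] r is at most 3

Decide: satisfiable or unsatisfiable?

Constraints 1, 4, 13, 14, 17, and 20 confine each of r, t, p to the 2 values {2, 3}.
Constraint 2 requires all 3 of them to be distinct, but only 2 values are available — impossible by the pigeonhole principle.

Unsatisfiable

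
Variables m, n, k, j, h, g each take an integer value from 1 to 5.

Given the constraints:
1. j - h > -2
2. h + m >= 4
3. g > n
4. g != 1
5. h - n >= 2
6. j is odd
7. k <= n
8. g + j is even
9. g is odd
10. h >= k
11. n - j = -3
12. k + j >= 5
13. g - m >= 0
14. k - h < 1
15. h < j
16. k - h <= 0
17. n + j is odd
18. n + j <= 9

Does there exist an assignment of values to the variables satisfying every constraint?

Take m = 2, n = 2, k = 2, j = 5, h = 4, g = 5. Then constraint 1: j - h = 1; constraint 2: h + m = 6; constraint 5: h - n = 2, and every other listed constraint is also met.

Satisfiable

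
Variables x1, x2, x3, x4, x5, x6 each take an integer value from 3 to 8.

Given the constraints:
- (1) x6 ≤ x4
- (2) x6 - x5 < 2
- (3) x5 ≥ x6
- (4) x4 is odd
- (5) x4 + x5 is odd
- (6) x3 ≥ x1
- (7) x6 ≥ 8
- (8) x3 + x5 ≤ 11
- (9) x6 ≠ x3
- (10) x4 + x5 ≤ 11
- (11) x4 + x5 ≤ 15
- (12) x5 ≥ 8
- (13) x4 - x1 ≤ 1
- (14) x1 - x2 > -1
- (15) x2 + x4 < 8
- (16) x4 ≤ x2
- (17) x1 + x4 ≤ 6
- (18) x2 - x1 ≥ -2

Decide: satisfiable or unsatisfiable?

Unsatisfiable

From constraints 1 and 7: x4 ≥ x6 ≥ 8. From constraint 12: x5 ≥ 8. Hence x4 + x5 ≥ 16. But constraint 11 requires x4 + x5 ≤ 15, and 15 < 16. Contradiction.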